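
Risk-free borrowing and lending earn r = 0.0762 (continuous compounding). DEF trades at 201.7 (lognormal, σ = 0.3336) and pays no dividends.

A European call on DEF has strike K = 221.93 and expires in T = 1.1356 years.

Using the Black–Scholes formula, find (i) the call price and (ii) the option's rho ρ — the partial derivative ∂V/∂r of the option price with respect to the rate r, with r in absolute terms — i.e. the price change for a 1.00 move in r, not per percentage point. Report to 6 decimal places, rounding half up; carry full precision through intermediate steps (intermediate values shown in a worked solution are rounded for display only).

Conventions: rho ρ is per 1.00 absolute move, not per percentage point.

price = 27.677778
ρ = 96.957488

σ√T = 0.3336·√1.1356 = 0.355499
d₁ = (ln(S/K) + (r+σ²/2)T) / (σ√T) = (ln(201.7/221.93) + (0.0762+0.3336²/2)·1.1356) / 0.355499 = (-0.095581 + 0.149723) / 0.355499 = 0.152299
d₂ = d₁ − σ√T = 0.152299 − 0.355499 = -0.203201
e^{−rT} = 0.917106
N(d₁) = 0.560524,  N(d₂) = 0.419489
Call price V = S·N(d₁) − K·e^{−rT}·N(d₂) = 113.057743 − 85.379965 = 27.677778
ρ = K·T·e^{−rT}·N(d₂) = 96.957488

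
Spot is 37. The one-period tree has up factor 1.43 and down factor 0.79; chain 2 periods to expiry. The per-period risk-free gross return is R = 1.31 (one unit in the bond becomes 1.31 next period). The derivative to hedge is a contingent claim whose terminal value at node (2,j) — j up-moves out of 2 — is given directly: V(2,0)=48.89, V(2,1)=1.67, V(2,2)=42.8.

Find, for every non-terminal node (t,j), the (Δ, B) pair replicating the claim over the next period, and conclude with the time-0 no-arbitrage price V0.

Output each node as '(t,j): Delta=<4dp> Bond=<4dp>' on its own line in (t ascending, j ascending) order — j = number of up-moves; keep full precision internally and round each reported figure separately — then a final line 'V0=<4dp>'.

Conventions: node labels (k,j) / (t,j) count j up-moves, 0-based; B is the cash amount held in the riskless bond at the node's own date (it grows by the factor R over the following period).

Risk-neutral probability p* = (R−d)/(u−d) = (1.31−0.79)/(1.43−0.79) = 0.8125.
At maturity the claim pays: V(2,0)=48.8900, V(2,1)=1.6700, V(2,2)=42.8000
  t=1,j=0: stock 29.2300 → up 41.7989 (V=1.6700), down 23.0917 (V=48.8900). Price 8.0334; hedge Δ=-2.5242, bond B=81.8146.
  t=1,j=1: stock 52.9100 → up 75.6613 (V=42.8000), down 41.7989 (V=1.6700). Price 26.7848; hedge Δ=1.2146, bond B=-37.4808.
  t=0,j=0: stock 37.0000 → up 52.9100 (V=26.7848), down 29.2300 (V=8.0334). Price 17.7625; hedge Δ=0.7919, bond B=-11.5366.
Check: Δ(0,0)·S0 + B(0,0) = 17.7625 = V0.

(0,0): Delta=0.7919 Bond=-11.5366
(1,0): Delta=-2.5242 Bond=81.8146
(1,1): Delta=1.2146 Bond=-37.4808
V0=17.7625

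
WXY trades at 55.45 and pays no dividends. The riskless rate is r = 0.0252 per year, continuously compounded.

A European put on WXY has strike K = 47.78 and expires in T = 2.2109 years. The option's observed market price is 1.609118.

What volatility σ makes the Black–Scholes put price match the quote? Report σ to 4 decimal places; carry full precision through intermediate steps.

At σ = 0.1756 the Black–Scholes value reproduces the quote:
σ√T = 0.1756·√2.2109 = 0.261101
d₁ = (ln(S/K) + (r+σ²/2)T) / (σ√T) = (ln(55.45/47.78) + (0.0252+0.1756²/2)·2.2109) / 0.261101 = (0.148875 + 0.089802) / 0.261101 = 0.914113
d₂ = d₁ − σ√T = 0.914113 − 0.261101 = 0.653012
e^{−rT} = 0.945809
N(−d₁) = 0.180329,  N(−d₂) = 0.256874
V = K·e^{−rT}·N(−d₂) − S·N(−d₁) = 11.608341 − 9.999223 = 1.609118 (equal to the quote); since ∂V/∂σ > 0 for all σ, the implied volatility is unique

sigma = 0.1756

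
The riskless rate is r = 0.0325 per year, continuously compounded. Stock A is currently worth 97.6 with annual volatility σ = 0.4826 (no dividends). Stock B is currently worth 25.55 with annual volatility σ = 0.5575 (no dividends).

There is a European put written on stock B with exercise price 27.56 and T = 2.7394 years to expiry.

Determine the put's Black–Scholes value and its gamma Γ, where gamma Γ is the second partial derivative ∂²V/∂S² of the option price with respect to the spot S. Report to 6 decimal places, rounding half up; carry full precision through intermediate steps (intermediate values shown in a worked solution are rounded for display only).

price = 8.854100
Γ = 0.015111

σ√T = 0.5575·√2.7394 = 0.922726
d₁ = (ln(S/K) + (r+σ²/2)T) / (σ√T) = (ln(25.55/27.56) + (0.0325+0.5575²/2)·2.7394) / 0.922726 = (-0.075728 + 0.514742) / 0.922726 = 0.475779
d₂ = d₁ − σ√T = 0.475779 − 0.922726 = -0.446946
e^{−rT} = 0.914818
N(−d₁) = 0.317116,  N(−d₂) = 0.672543
Put price V = K·e^{−rT}·N(−d₂) − S·N(−d₁) = 16.956410 − 8.102310 = 8.854100
φ(d₁) = (1/√(2π))·e^{−d₁²/2} = 0.356250
Γ = φ(d₁) / (S·σ·√T) = 0.015111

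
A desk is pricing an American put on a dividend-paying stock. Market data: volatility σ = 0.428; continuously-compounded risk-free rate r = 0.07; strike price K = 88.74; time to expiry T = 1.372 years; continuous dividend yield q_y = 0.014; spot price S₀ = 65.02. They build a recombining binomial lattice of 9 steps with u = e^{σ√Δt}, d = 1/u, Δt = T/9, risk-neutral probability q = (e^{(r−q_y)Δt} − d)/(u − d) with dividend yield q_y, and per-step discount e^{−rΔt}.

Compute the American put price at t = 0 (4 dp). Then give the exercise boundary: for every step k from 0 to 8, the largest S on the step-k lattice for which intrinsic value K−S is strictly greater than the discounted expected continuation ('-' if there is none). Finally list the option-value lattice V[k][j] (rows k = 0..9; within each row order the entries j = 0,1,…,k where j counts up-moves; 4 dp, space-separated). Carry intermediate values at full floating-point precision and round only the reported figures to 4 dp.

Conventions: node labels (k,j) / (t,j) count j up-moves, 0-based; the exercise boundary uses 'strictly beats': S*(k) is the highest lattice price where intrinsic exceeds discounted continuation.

price = 26.6352
boundary = - - 46.5477 55.0139 46.5477 55.0139 46.5477 55.0139 65.0200
tree:
26.6352
33.9802 19.3907
42.1923 25.9733 12.7986
49.3557 33.7261 18.2789 7.2363
55.4166 42.1923 25.2893 11.2060 3.1620
60.5448 49.3557 33.7261 16.8501 5.4337 0.8089
64.8839 55.4166 42.1923 24.4135 9.1555 1.5840 0.0000
68.5551 60.5448 49.3557 33.7261 15.0207 3.1017 0.0000 0.0000
71.6614 64.8839 55.4166 42.1923 23.7200 6.0739 0.0000 0.0000 0.0000
74.2897 68.5551 60.5448 49.3557 33.7261 11.8940 0.0000 0.0000 0.0000 0.0000

Δt=0.15244  u=1.18188  d=0.84611  q=0.48385  discount=0.98939
step 9 (expiry): payoffs max(K−S,0) = 74.2897 68.5551 60.5448 49.3557 33.7261 11.8940 0.0000 0.0000 0.0000 0.0000
step 8: (k=8,j=0): S=17.0786, K−S=71.6614, hold=70.7559 ⇒ V=71.6614 exercise | (k=8,j=1): S=23.8561, K−S=64.8839, hold=63.9928 ⇒ V=64.8839 exercise | (k=8,j=2): S=33.3234, K−S=55.4166, hold=54.5457 ⇒ V=55.4166 exercise | (k=8,j=3): S=46.5477, K−S=42.1923, hold=41.3496 ⇒ V=42.1923 exercise | (k=8,j=4): S=65.0200, K−S=23.7200, hold=22.9167 ⇒ V=23.7200 exercise | (k=8,j=5): S=90.8230, K−S=0.0000, hold=6.0739 ⇒ V=6.0739 continue | (k=8,j=6): S=126.8659, K−S=0.0000, hold=0.0000 ⇒ V=0.0000 continue | (k=8,j=7): S=177.2123, K−S=0.0000, hold=0.0000 ⇒ V=0.0000 continue | (k=8,j=8): S=247.5385, K−S=0.0000, hold=0.0000 ⇒ V=0.0000 continue  boundary S*=65.0200
step 7: (k=7,j=0): S=20.1849, K−S=68.5551, hold=67.6563 ⇒ V=68.5551 exercise | (k=7,j=1): S=28.1952, K−S=60.5448, hold=59.6630 ⇒ V=60.5448 exercise | (k=7,j=2): S=39.3843, K−S=49.3557, hold=48.4977 ⇒ V=49.3557 exercise | (k=7,j=3): S=55.0139, K−S=33.7261, hold=32.9015 ⇒ V=33.7261 exercise | (k=7,j=4): S=76.8460, K−S=11.8940, hold=15.0207 ⇒ V=15.0207 continue | (k=7,j=5): S=107.3422, K−S=0.0000, hold=3.1017 ⇒ V=3.1017 continue | (k=7,j=6): S=149.9406, K−S=0.0000, hold=0.0000 ⇒ V=0.0000 continue | (k=7,j=7): S=209.4442, K−S=0.0000, hold=0.0000 ⇒ V=0.0000 continue  boundary S*=55.0139
step 6: (k=6,j=0): S=23.8561, K−S=64.8839, hold=63.9928 ⇒ V=64.8839 exercise | (k=6,j=1): S=33.3234, K−S=55.4166, hold=54.5457 ⇒ V=55.4166 exercise | (k=6,j=2): S=46.5477, K−S=42.1923, hold=41.3496 ⇒ V=42.1923 exercise | (k=6,j=3): S=65.0200, K−S=23.7200, hold=24.4135 ⇒ V=24.4135 continue | (k=6,j=4): S=90.8230, K−S=0.0000, hold=9.1555 ⇒ V=9.1555 continue | (k=6,j=5): S=126.8659, K−S=0.0000, hold=1.5840 ⇒ V=1.5840 continue | (k=6,j=6): S=177.2123, K−S=0.0000, hold=0.0000 ⇒ V=0.0000 continue  boundary S*=46.5477
step 5: (k=5,j=0): S=28.1952, K−S=60.5448, hold=59.6630 ⇒ V=60.5448 exercise | (k=5,j=1): S=39.3843, K−S=49.3557, hold=48.4977 ⇒ V=49.3557 exercise | (k=5,j=2): S=55.0139, K−S=33.7261, hold=33.2335 ⇒ V=33.7261 exercise | (k=5,j=3): S=76.8460, K−S=11.8940, hold=16.8501 ⇒ V=16.8501 continue | (k=5,j=4): S=107.3422, K−S=0.0000, hold=5.4337 ⇒ V=5.4337 continue | (k=5,j=5): S=149.9406, K−S=0.0000, hold=0.8089 ⇒ V=0.8089 continue  boundary S*=55.0139
step 4: (k=4,j=0): S=33.3234, K−S=55.4166, hold=54.5457 ⇒ V=55.4166 exercise | (k=4,j=1): S=46.5477, K−S=42.1923, hold=41.3496 ⇒ V=42.1923 exercise | (k=4,j=2): S=65.0200, K−S=23.7200, hold=25.2893 ⇒ V=25.2893 continue | (k=4,j=3): S=90.8230, K−S=0.0000, hold=11.2060 ⇒ V=11.2060 continue | (k=4,j=4): S=126.8659, K−S=0.0000, hold=3.1620 ⇒ V=3.1620 continue  boundary S*=46.5477
step 3: (k=3,j=0): S=39.3843, K−S=49.3557, hold=48.4977 ⇒ V=49.3557 exercise | (k=3,j=1): S=55.0139, K−S=33.7261, hold=33.6527 ⇒ V=33.7261 exercise | (k=3,j=2): S=76.8460, K−S=11.8940, hold=18.2789 ⇒ V=18.2789 continue | (k=3,j=3): S=107.3422, K−S=0.0000, hold=7.2363 ⇒ V=7.2363 continue  boundary S*=55.0139
step 2: (k=2,j=0): S=46.5477, K−S=42.1923, hold=41.3496 ⇒ V=42.1923 exercise | (k=2,j=1): S=65.0200, K−S=23.7200, hold=25.9733 ⇒ V=25.9733 continue | (k=2,j=2): S=90.8230, K−S=0.0000, hold=12.7986 ⇒ V=12.7986 continue  boundary S*=46.5477
step 1: (k=1,j=0): S=55.0139, K−S=33.7261, hold=33.9802 ⇒ V=33.9802 continue | (k=1,j=1): S=76.8460, K−S=11.8940, hold=19.3907 ⇒ V=19.3907 continue  boundary S*=-
step 0: (k=0,j=0): S=65.0200, K−S=23.7200, hold=26.6352 ⇒ V=26.6352 continue  boundary S*=-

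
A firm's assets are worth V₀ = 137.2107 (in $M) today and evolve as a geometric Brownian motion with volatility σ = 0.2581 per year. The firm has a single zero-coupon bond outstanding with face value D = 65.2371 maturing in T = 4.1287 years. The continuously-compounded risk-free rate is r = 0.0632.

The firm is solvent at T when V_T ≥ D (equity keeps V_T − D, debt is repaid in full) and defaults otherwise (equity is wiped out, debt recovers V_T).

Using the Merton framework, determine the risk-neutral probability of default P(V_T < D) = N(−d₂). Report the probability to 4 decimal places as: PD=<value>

PD=0.0492

With assets at 137.2107 and a single debt payment of 65.2371 at 4.1287 years:
d₁ = [ln(V₀/D) + (r + σ²/2)T] / (σ√T)
   = [ln(137.2107/65.2371) + (0.0632 + 0.5·0.2581²)·4.1287] / (0.2581·√4.1287)
   = [0.743489 + 0.398452] / 0.524439 = 2.177454
d₂ = d₁ − σ√T = 2.177454 − 0.524439 = 1.653016
risk-neutral PD = N(−d₂) = N(-1.653016) = 0.049164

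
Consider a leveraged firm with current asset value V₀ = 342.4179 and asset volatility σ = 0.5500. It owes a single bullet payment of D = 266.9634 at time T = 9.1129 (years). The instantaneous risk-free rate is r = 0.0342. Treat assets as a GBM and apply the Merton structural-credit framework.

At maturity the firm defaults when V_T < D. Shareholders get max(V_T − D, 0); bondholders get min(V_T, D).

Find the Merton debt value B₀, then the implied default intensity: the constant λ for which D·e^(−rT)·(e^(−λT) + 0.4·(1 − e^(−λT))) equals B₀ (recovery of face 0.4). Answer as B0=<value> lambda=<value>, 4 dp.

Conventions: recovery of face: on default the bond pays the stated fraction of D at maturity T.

B0=102.4129 lambda=0.1731

With assets at 342.4179 and a single debt payment of 266.9634 at 9.1129 years:
d₁ = [ln(V₀/D) + (r + σ²/2)T] / (σ√T)
   = [ln(342.4179/266.9634) + (0.0342 + 0.5·0.5500²)·9.1129] / (0.5500·√9.1129)
   = [0.248920 + 1.689987] / 1.660317 = 1.167794
d₂ = d₁ − σ√T = 1.167794 − 1.660317 = -0.492523
N(d₁) = 0.878555,  N(d₂) = 0.311175,  e^(−rT) = 0.732230
E₀ = V₀·N(d₁) − D·e^(−rT)·N(d₂)
   = 342.4179·0.878555 − 266.9634·0.732230·0.311175 = 240.004985
B₀ = V₀ − E₀ = 342.4179 − 240.004985 = 102.412915
e^(−λT) = (B₀·e^(rT)/D − 0.4)/(1 − 0.4) = (102.4129·1.365692/266.9634 − 0.4)/0.6 = 0.20651462
λ = −ln(0.20651462)/9.1129 = 0.173094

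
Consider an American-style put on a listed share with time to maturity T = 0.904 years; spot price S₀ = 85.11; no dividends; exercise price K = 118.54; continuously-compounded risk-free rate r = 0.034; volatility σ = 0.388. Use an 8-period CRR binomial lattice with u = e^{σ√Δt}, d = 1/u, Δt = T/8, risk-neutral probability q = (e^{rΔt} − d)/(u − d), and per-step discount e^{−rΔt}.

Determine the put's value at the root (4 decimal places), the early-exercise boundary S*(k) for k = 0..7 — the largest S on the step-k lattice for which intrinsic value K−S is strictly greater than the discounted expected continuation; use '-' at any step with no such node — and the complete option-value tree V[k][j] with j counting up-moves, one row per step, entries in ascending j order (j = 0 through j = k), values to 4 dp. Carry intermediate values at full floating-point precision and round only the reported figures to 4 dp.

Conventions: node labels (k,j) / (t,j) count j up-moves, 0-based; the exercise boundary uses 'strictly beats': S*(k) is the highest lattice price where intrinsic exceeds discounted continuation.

params: Δt=0.11300 u=1.13932 d=0.87772 q=0.48215 e^(-rΔt)=0.99617
t_8 payoffs: 88.5603 79.6251 68.0269 52.9720 33.4300 8.0637 0.0000 0.0000 0.0000
t_7: node(7,0) S=34.1563 payoff=84.3837 vs cont=83.9291 → 84.3837 [stop]  node(7,1) S=44.3363 payoff=74.2037 vs cont=73.7491 → 74.2037 [stop]  node(7,2) S=57.5504 payoff=60.9896 vs cont=60.5351 → 60.9896 [stop]  node(7,3) S=74.7027 payoff=43.8373 vs cont=43.3827 → 43.8373 [stop]  node(7,4) S=96.9672 payoff=21.5728 vs cont=21.1183 → 21.5728 [stop]  node(7,5) S=125.8674 payoff=0.0000 vs cont=4.1598 → 4.1598 [wait]  node(7,6) S=163.3810 payoff=0.0000 vs cont=0.0000 → 0.0000 [wait]  node(7,7) S=212.0752 payoff=0.0000 vs cont=0.0000 → 0.0000 [wait]  ⇒ S*(7)=96.9672
t_6: node(6,0) S=38.9149 payoff=79.6251 vs cont=79.1706 → 79.6251 [stop]  node(6,1) S=50.5131 payoff=68.0269 vs cont=67.5724 → 68.0269 [stop]  node(6,2) S=65.5680 payoff=52.9720 vs cont=52.5174 → 52.9720 [stop]  node(6,3) S=85.1100 payoff=33.4300 vs cont=32.9754 → 33.4300 [stop]  node(6,4) S=110.4763 payoff=8.0637 vs cont=13.1265 → 13.1265 [wait]  node(6,5) S=143.4027 payoff=0.0000 vs cont=2.1459 → 2.1459 [wait]  node(6,6) S=186.1425 payoff=0.0000 vs cont=0.0000 → 0.0000 [wait]  ⇒ S*(6)=85.1100
t_5: node(5,0) S=44.3363 payoff=74.2037 vs cont=73.7491 → 74.2037 [stop]  node(5,1) S=57.5504 payoff=60.9896 vs cont=60.5351 → 60.9896 [stop]  node(5,2) S=74.7027 payoff=43.8373 vs cont=43.3827 → 43.8373 [stop]  node(5,3) S=96.9672 payoff=21.5728 vs cont=23.5499 → 23.5499 [wait]  node(5,4) S=125.8674 payoff=0.0000 vs cont=7.8021 → 7.8021 [wait]  node(5,5) S=163.3810 payoff=0.0000 vs cont=1.1070 → 1.1070 [wait]  ⇒ S*(5)=74.7027
t_4: node(4,0) S=50.5131 payoff=68.0269 vs cont=67.5724 → 68.0269 [stop]  node(4,1) S=65.5680 payoff=52.9720 vs cont=52.5174 → 52.9720 [stop]  node(4,2) S=85.1100 payoff=33.4300 vs cont=33.9251 → 33.9251 [wait]  node(4,3) S=110.4763 payoff=8.0637 vs cont=15.8959 → 15.8959 [wait]  node(4,4) S=143.4027 payoff=0.0000 vs cont=4.5565 → 4.5565 [wait]  ⇒ S*(4)=65.5680
t_3: node(3,0) S=57.5504 payoff=60.9896 vs cont=60.5351 → 60.9896 [stop]  node(3,1) S=74.7027 payoff=43.8373 vs cont=43.6205 → 43.8373 [stop]  node(3,2) S=96.9672 payoff=21.5728 vs cont=25.1355 → 25.1355 [wait]  node(3,3) S=125.8674 payoff=0.0000 vs cont=10.3885 → 10.3885 [wait]  ⇒ S*(3)=74.7027
t_2: node(2,0) S=65.5680 payoff=52.9720 vs cont=52.5174 → 52.9720 [stop]  node(2,1) S=85.1100 payoff=33.4300 vs cont=34.6866 → 34.6866 [wait]  node(2,2) S=110.4763 payoff=8.0637 vs cont=17.9561 → 17.9561 [wait]  ⇒ S*(2)=65.5680
t_1: node(1,0) S=74.7027 payoff=43.8373 vs cont=43.9863 → 43.9863 [wait]  node(1,1) S=96.9672 payoff=21.5728 vs cont=26.5178 → 26.5178 [wait]  ⇒ S*(1)=-
t_0: node(0,0) S=85.1100 payoff=33.4300 vs cont=35.4274 → 35.4274 [wait]  ⇒ S*(0)=-

price = 35.4274
boundary = - - 65.5680 74.7027 65.5680 74.7027 85.1100 96.9672
tree:
35.4274
43.9863 26.5178
52.9720 34.6866 17.9561
60.9896 43.8373 25.1355 10.3885
68.0269 52.9720 33.9251 15.8959 4.5565
74.2037 60.9896 43.8373 23.5499 7.8021 1.1070
79.6251 68.0269 52.9720 33.4300 13.1265 2.1459 0.0000
84.3837 74.2037 60.9896 43.8373 21.5728 4.1598 0.0000 0.0000
88.5603 79.6251 68.0269 52.9720 33.4300 8.0637 0.0000 0.0000 0.0000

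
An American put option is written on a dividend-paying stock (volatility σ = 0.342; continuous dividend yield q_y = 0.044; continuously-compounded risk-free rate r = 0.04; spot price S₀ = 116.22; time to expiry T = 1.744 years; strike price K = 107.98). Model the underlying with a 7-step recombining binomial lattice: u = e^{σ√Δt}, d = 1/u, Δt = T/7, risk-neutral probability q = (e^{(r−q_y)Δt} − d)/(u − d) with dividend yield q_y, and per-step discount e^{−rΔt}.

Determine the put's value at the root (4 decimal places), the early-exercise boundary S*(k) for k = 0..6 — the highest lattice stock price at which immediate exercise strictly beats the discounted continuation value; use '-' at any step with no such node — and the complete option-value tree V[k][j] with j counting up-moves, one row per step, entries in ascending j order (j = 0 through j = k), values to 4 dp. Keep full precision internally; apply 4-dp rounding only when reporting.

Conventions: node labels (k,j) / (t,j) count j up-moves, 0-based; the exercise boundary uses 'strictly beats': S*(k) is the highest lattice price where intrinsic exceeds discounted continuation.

params: Δt=0.24914 u=1.18614 d=0.84307 q=0.45452 e^(-rΔt)=0.99008
t_7 payoffs: 72.7979 58.4810 38.3382 9.9985 0.0000 0.0000 0.0000 0.0000
t_6: node(6,0) S=41.7310 payoff=66.2490 vs cont=65.6332 → 66.2490 [stop]  node(6,1) S=58.7128 payoff=49.2672 vs cont=48.8365 → 49.2672 [stop]  node(6,2) S=82.6051 payoff=25.3749 vs cont=25.2047 → 25.3749 [stop]  node(6,3) S=116.2200 payoff=0.0000 vs cont=5.3999 → 5.3999 [wait]  node(6,4) S=163.5139 payoff=0.0000 vs cont=0.0000 → 0.0000 [wait]  node(6,5) S=230.0534 payoff=0.0000 vs cont=0.0000 → 0.0000 [wait]  node(6,6) S=323.6700 payoff=0.0000 vs cont=0.0000 → 0.0000 [wait]  ⇒ S*(6)=82.6051
t_5: node(5,0) S=49.4990 payoff=58.4810 vs cont=57.9499 → 58.4810 [stop]  node(5,1) S=69.6418 payoff=38.3382 vs cont=38.0267 → 38.3382 [stop]  node(5,2) S=97.9815 payoff=9.9985 vs cont=16.1342 → 16.1342 [wait]  node(5,3) S=137.8535 payoff=0.0000 vs cont=2.9163 → 2.9163 [wait]  node(5,4) S=193.9508 payoff=0.0000 vs cont=0.0000 → 0.0000 [wait]  node(5,5) S=272.8761 payoff=0.0000 vs cont=0.0000 → 0.0000 [wait]  ⇒ S*(5)=69.6418
t_4: node(4,0) S=58.7128 payoff=49.2672 vs cont=48.8365 → 49.2672 [stop]  node(4,1) S=82.6051 payoff=25.3749 vs cont=27.9659 → 27.9659 [wait]  node(4,2) S=116.2200 payoff=0.0000 vs cont=10.0259 → 10.0259 [wait]  node(4,3) S=163.5139 payoff=0.0000 vs cont=1.5750 → 1.5750 [wait]  node(4,4) S=230.0534 payoff=0.0000 vs cont=0.0000 → 0.0000 [wait]  ⇒ S*(4)=58.7128
t_3: node(3,0) S=69.6418 payoff=38.3382 vs cont=39.1927 → 39.1927 [wait]  node(3,1) S=97.9815 payoff=9.9985 vs cont=19.6153 → 19.6153 [wait]  node(3,2) S=137.8535 payoff=0.0000 vs cont=6.1235 → 6.1235 [wait]  node(3,3) S=193.9508 payoff=0.0000 vs cont=0.8506 → 0.8506 [wait]  ⇒ S*(3)=-
t_2: node(2,0) S=82.6051 payoff=25.3749 vs cont=29.9939 → 29.9939 [wait]  node(2,1) S=116.2200 payoff=0.0000 vs cont=13.3492 → 13.3492 [wait]  node(2,2) S=163.5139 payoff=0.0000 vs cont=3.6899 → 3.6899 [wait]  ⇒ S*(2)=-
t_1: node(1,0) S=97.9815 payoff=9.9985 vs cont=22.2061 → 22.2061 [wait]  node(1,1) S=137.8535 payoff=0.0000 vs cont=8.8700 → 8.8700 [wait]  ⇒ S*(1)=-
t_0: node(0,0) S=116.2200 payoff=0.0000 vs cont=15.9844 → 15.9844 [wait]  ⇒ S*(0)=-

price = 15.9844
boundary = - - - - 58.7128 69.6418 82.6051
tree:
15.9844
22.2061 8.8700
29.9939 13.3492 3.6899
39.1927 19.6153 6.1235 0.8506
49.2672 27.9659 10.0259 1.5750 0.0000
58.4810 38.3382 16.1342 2.9163 0.0000 0.0000
66.2490 49.2672 25.3749 5.3999 0.0000 0.0000 0.0000
72.7979 58.4810 38.3382 9.9985 0.0000 0.0000 0.0000 0.0000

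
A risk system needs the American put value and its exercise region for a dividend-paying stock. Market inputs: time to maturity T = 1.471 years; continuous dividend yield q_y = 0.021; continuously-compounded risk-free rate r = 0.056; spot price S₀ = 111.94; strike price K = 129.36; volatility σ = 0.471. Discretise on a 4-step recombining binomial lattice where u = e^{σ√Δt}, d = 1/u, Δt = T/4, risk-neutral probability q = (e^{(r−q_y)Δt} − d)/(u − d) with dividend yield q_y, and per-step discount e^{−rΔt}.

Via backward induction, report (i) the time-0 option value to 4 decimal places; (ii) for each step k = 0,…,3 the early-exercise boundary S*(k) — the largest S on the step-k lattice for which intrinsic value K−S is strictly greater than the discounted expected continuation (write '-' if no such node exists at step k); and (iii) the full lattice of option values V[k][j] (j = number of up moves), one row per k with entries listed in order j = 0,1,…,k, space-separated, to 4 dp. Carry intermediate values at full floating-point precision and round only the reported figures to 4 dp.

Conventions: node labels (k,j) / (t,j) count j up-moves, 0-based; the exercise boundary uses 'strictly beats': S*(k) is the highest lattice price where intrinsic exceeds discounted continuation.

params: Δt=0.36775 u=1.33059 d=0.75154 q=0.45145 e^(-rΔt)=0.97962
t_4 payoffs: 93.6489 66.1342 17.4200 0.0000 0.0000
t_3: node(3,0) S=47.5169 payoff=81.8431 vs cont=79.5718 → 81.8431 [stop]  node(3,1) S=84.1278 payoff=45.2322 vs cont=43.2426 → 45.2322 [stop]  node(3,2) S=148.9467 payoff=0.0000 vs cont=9.3610 → 9.3610 [wait]  node(3,3) S=263.7074 payoff=0.0000 vs cont=0.0000 → 0.0000 [wait]  ⇒ S*(3)=84.1278
t_2: node(2,0) S=63.2258 payoff=66.1342 vs cont=63.9839 → 66.1342 [stop]  node(2,1) S=111.9400 payoff=17.4200 vs cont=28.4464 → 28.4464 [wait]  node(2,2) S=198.1877 payoff=0.0000 vs cont=5.0303 → 5.0303 [wait]  ⇒ S*(2)=63.2258
t_1: node(1,0) S=84.1278 payoff=45.2322 vs cont=48.1189 → 48.1189 [wait]  node(1,1) S=148.9467 payoff=0.0000 vs cont=17.5109 → 17.5109 [wait]  ⇒ S*(1)=-
t_0: node(0,0) S=111.9400 payoff=17.4200 vs cont=33.6019 → 33.6019 [wait]  ⇒ S*(0)=-

price = 33.6019
boundary = - - 63.2258 84.1278
tree:
33.6019
48.1189 17.5109
66.1342 28.4464 5.0303
81.8431 45.2322 9.3610 0.0000
93.6489 66.1342 17.4200 0.0000 0.0000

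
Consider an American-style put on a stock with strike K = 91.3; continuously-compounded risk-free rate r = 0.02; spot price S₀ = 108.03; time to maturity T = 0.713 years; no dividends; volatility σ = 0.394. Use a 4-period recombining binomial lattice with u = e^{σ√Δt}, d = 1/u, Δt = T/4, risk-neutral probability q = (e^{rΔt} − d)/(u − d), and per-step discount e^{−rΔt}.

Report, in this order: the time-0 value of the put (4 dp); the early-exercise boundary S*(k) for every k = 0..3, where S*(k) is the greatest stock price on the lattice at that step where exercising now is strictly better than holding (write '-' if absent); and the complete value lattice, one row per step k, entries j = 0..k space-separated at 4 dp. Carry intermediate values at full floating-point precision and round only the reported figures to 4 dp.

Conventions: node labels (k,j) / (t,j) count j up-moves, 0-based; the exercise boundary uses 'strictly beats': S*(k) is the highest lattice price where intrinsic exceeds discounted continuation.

Δt=0.17825  u=1.18098  d=0.84675  q=0.46919  discount=0.99644
step 4 (expiry): payoffs max(K−S,0) = 35.7642 13.8434 0.0000 0.0000 0.0000
step 3: (k=3,j=0): S=65.5867, K−S=25.7133, hold=25.3884 ⇒ V=25.7133 exercise | (k=3,j=1): S=91.4748, K−S=0.0000, hold=7.3220 ⇒ V=7.3220 continue | (k=3,j=2): S=127.5814, K−S=0.0000, hold=0.0000 ⇒ V=0.0000 continue | (k=3,j=3): S=177.9398, K−S=0.0000, hold=0.0000 ⇒ V=0.0000 continue  boundary S*=65.5867
step 2: (k=2,j=0): S=77.4566, K−S=13.8434, hold=17.0234 ⇒ V=17.0234 continue | (k=2,j=1): S=108.0300, K−S=0.0000, hold=3.8727 ⇒ V=3.8727 continue | (k=2,j=2): S=150.6712, K−S=0.0000, hold=0.0000 ⇒ V=0.0000 continue  boundary S*=-
step 1: (k=1,j=0): S=91.4748, K−S=0.0000, hold=10.8146 ⇒ V=10.8146 continue | (k=1,j=1): S=127.5814, K−S=0.0000, hold=2.0483 ⇒ V=2.0483 continue  boundary S*=-
step 0: (k=0,j=0): S=108.0300, K−S=0.0000, hold=6.6776 ⇒ V=6.6776 continue  boundary S*=-

price = 6.6776
boundary = - - - 65.5867
tree:
6.6776
10.8146 2.0483
17.0234 3.8727 0.0000
25.7133 7.3220 0.0000 0.0000
35.7642 13.8434 0.0000 0.0000 0.0000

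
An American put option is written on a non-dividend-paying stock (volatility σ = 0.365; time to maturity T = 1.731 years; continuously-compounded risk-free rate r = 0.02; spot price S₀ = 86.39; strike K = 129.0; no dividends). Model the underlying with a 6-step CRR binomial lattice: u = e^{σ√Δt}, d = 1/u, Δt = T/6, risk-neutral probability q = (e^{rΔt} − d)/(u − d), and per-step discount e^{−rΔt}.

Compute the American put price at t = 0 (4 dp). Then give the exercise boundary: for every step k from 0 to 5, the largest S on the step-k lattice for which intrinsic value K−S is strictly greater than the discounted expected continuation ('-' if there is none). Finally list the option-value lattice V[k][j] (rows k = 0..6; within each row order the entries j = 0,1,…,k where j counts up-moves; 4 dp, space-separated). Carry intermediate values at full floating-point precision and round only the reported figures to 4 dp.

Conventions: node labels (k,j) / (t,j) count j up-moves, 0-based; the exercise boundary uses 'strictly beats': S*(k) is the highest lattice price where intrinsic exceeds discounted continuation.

Δt=0.28850  u=1.21659  d=0.82197  q=0.46581  discount=0.99425
step 6 (expiry): payoffs max(K−S,0) = 102.3557 89.5642 70.6317 42.6100 1.1355 0.0000 0.0000
step 5: (k=5,j=0): S=32.4151, K−S=96.5849, hold=95.8427 ⇒ V=96.5849 exercise | (k=5,j=1): S=47.9771, K−S=81.0229, hold=80.2807 ⇒ V=81.0229 exercise | (k=5,j=2): S=71.0101, K−S=57.9899, hold=57.2477 ⇒ V=57.9899 exercise | (k=5,j=3): S=105.1010, K−S=23.8990, hold=23.1568 ⇒ V=23.8990 exercise | (k=5,j=4): S=155.5583, K−S=0.0000, hold=0.6031 ⇒ V=0.6031 continue | (k=5,j=5): S=230.2394, K−S=0.0000, hold=0.0000 ⇒ V=0.0000 continue  boundary S*=105.1010
step 4: (k=4,j=0): S=39.4358, K−S=89.5642, hold=88.8220 ⇒ V=89.5642 exercise | (k=4,j=1): S=58.3683, K−S=70.6317, hold=69.8895 ⇒ V=70.6317 exercise | (k=4,j=2): S=86.3900, K−S=42.6100, hold=41.8678 ⇒ V=42.6100 exercise | (k=4,j=3): S=127.8645, K−S=1.1355, hold=12.9725 ⇒ V=12.9725 continue | (k=4,j=4): S=189.2502, K−S=0.0000, hold=0.3203 ⇒ V=0.3203 continue  boundary S*=86.3900
step 3: (k=3,j=0): S=47.9771, K−S=81.0229, hold=80.2807 ⇒ V=81.0229 exercise | (k=3,j=1): S=71.0101, K−S=57.9899, hold=57.2477 ⇒ V=57.9899 exercise | (k=3,j=2): S=105.1010, K−S=23.8990, hold=28.6389 ⇒ V=28.6389 continue | (k=3,j=3): S=155.5583, K−S=0.0000, hold=7.0383 ⇒ V=7.0383 continue  boundary S*=71.0101
step 2: (k=2,j=0): S=58.3683, K−S=70.6317, hold=69.8895 ⇒ V=70.6317 exercise | (k=2,j=1): S=86.3900, K−S=42.6100, hold=44.0630 ⇒ V=44.0630 continue | (k=2,j=2): S=127.8645, K−S=1.1355, hold=18.4703 ⇒ V=18.4703 continue  boundary S*=58.3683
step 1: (k=1,j=0): S=71.0101, K−S=57.9899, hold=57.9206 ⇒ V=57.9899 exercise | (k=1,j=1): S=105.1010, K−S=23.8990, hold=31.9568 ⇒ V=31.9568 continue  boundary S*=71.0101
step 0: (k=0,j=0): S=86.3900, K−S=42.6100, hold=45.5996 ⇒ V=45.5996 continue  boundary S*=-

price = 45.5996
boundary = - 71.0101 58.3683 71.0101 86.3900 105.1010
tree:
45.5996
57.9899 31.9568
70.6317 44.0630 18.4703
81.0229 57.9899 28.6389 7.0383
89.5642 70.6317 42.6100 12.9725 0.3203
96.5849 81.0229 57.9899 23.8990 0.6031 0.0000
102.3557 89.5642 70.6317 42.6100 1.1355 0.0000 0.0000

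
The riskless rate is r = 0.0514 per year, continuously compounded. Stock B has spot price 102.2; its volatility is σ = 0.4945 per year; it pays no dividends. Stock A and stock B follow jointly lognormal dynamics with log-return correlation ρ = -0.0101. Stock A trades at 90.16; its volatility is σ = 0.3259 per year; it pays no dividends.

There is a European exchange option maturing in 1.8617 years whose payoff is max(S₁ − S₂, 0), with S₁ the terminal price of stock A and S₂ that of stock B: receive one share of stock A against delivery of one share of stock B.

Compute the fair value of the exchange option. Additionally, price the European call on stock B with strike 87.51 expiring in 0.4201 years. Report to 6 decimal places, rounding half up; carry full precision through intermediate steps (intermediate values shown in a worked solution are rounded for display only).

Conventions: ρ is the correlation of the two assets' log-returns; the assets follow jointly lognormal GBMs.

exchange price = 24.635444
price(stock B call K=87.51) = 21.990788

σ_eff = √(σ₁² + σ₂² − 2ρσ₁σ₂) = √(0.3259² + 0.4945² − 2·-0.0101·0.3259·0.4945) = 0.594976
d₁ = (ln(S₁/S₂) + (q₂ − q₁ + σ_eff²/2)T) / (σ_eff√T) = (ln(90.16/102.2) + (0.0 − 0.0 + 0.176998)·1.8617) / 0.811810 = 0.251502
d₂ = d₁ − σ_eff√T = 0.251502 − 0.811810 = -0.560308
N(d₁) = 0.599287,  N(d₂) = 0.287635
V = S₁·e^{−q₁T}·N(d₁) − S₂·e^{−q₂T}·N(d₂) = 54.031715 − 29.396271 = 24.635444
[vanilla: stock B call K=87.51]
σ√T = 0.4945·√0.4201 = 0.320511
d₁ = (ln(S/K) + (r+σ²/2)T) / (σ√T) = (ln(102.2/87.51) + (0.0514+0.4945²/2)·0.4201) / 0.320511 = (0.155179 + 0.072957) / 0.320511 = 0.711787
d₂ = d₁ − σ√T = 0.711787 − 0.320511 = 0.391276
e^{−rT} = 0.978638
N(d₁) = 0.761702,  N(d₂) = 0.652203
price = S·N(d₁) − K·e^{−rT}·N(d₂) = 77.845902 − 55.855114 = 21.990788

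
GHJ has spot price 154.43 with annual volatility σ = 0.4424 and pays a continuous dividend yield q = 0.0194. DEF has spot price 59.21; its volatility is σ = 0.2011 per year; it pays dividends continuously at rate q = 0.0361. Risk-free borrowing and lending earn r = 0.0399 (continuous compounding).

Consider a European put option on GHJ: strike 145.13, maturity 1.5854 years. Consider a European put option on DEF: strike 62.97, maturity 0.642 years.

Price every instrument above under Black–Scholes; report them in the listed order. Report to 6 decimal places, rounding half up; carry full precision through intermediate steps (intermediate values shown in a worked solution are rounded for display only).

price(GHJ put K=145.13) = 25.050757
price(DEF put K=62.97) = 5.844276

[GHJ put K=145.13]
σ√T = 0.4424·√1.5854 = 0.557038
d₁ = (ln(S/K) + (r−q+σ²/2)T) / (σ√T) = (ln(154.43/145.13) + (0.0399−0.0194+0.4424²/2)·1.5854) / 0.557038 = (0.062111 + 0.187646) / 0.557038 = 0.448367
d₂ = d₁ − σ√T = 0.448367 − 0.557038 = -0.108671
e^{−rT} = 0.938702
e^{−qT} = 0.969711
N(−d₁) = 0.326944,  N(−d₂) = 0.543268
price = K·e^{−rT}·N(−d₂) − S·e^{−qT}·N(−d₁) = 74.011486 − 48.960729 = 25.050757
[DEF put K=62.97]
σ√T = 0.2011·√0.642 = 0.161131
d₁ = (ln(S/K) + (r−q+σ²/2)T) / (σ√T) = (ln(59.21/62.97) + (0.0399−0.0361+0.2011²/2)·0.642) / 0.161131 = (-0.061568 + 0.015421) / 0.161131 = -0.286392
d₂ = d₁ − σ√T = -0.286392 − 0.161131 = -0.447524
e^{−rT} = 0.974710
e^{−qT} = 0.977090
N(−d₁) = 0.612711,  N(−d₂) = 0.672751
price = K·e^{−rT}·N(−d₂) − S·e^{−qT}·N(−d₁) = 41.291775 − 35.447498 = 5.844276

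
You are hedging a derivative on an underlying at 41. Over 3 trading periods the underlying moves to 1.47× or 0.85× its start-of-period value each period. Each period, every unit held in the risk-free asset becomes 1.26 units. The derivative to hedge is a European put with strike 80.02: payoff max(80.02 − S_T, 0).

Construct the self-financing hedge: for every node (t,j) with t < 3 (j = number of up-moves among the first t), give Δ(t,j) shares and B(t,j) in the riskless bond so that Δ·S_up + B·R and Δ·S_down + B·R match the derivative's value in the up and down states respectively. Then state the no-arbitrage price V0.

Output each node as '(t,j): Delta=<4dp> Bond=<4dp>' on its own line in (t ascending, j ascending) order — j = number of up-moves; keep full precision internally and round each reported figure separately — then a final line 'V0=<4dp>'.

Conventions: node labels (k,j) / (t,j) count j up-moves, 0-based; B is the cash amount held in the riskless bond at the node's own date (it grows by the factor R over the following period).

(0,0): Delta=-0.4558 Bond=24.9519
(1,0): Delta=-1.0000 Bond=50.4031
(1,1): Delta=-0.2947 Bond=21.7262
(2,0): Delta=-1.0000 Bond=63.5079
(2,1): Delta=-1.0000 Bond=63.5079
(2,2): Delta=-0.0858 Bond=8.8679
V0=6.2622

Arbitrage-free pricing uses the up-move probability p* = (R−d)/(u−d) = 0.6613, discounting each step at R = 1.26.
Payoffs at expiry: V(3,0)=54.8409, V(3,1)=36.4749, V(3,2)=4.7126, V(3,3)=0.0000
Node (2,0) S=29.6225: V=(p*·36.4749+(1−p*)·54.8409)/1.26=33.8854; Δ=(36.4749−54.8409)/(43.5451−25.1791)=-1.0000; B=V−Δ·S=63.5079
Node (2,1) S=51.2295: V=(p*·4.7126+(1−p*)·36.4749)/1.26=12.2784; Δ=(4.7126−36.4749)/(75.3074−43.5451)=-1.0000; B=V−Δ·S=63.5079
Node (2,2) S=88.5969: V=(p*·0.0000+(1−p*)·4.7126)/1.26=1.2668; Δ=(0.0000−4.7126)/(130.2374−75.3074)=-0.0858; B=V−Δ·S=8.8679
Node (1,0) S=34.8500: V=(p*·12.2784+(1−p*)·33.8854)/1.26=15.5531; Δ=(12.2784−33.8854)/(51.2295−29.6225)=-1.0000; B=V−Δ·S=50.4031
Node (1,1) S=60.2700: V=(p*·1.2668+(1−p*)·12.2784)/1.26=3.9655; Δ=(1.2668−12.2784)/(88.5969−51.2295)=-0.2947; B=V−Δ·S=21.7262
Node (0,0) S=41.0000: V=(p*·3.9655+(1−p*)·15.5531)/1.26=6.2622; Δ=(3.9655−15.5531)/(60.2700−34.8500)=-0.4558; B=V−Δ·S=24.9519
Verification: the root portfolio costs Δ(0,0)·S0 + B(0,0) = 6.2622, matching V0.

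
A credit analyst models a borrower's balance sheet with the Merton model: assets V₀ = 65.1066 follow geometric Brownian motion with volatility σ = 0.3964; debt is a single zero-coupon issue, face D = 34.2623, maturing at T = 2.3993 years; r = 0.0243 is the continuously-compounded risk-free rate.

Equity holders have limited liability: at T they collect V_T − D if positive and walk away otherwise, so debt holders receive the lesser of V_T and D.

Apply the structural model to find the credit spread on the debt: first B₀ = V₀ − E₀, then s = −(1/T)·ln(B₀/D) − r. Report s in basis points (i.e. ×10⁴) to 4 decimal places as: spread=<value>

spread=229.0329

Apply the equity-as-call identities (strike 34.2623, horizon 2.3993 years):
d₁ = [ln(V₀/D) + (r + σ²/2)T] / (σ√T)
   = [ln(65.1066/34.2623) + (0.0243 + 0.5·0.3964²)·2.3993] / (0.3964·√2.3993)
   = [0.641980 + 0.246808] / 0.614011 = 1.447512
d₂ = d₁ − σ√T = 1.447512 − 0.614011 = 0.833501
N(d₁) = 0.926123,  N(d₂) = 0.797719,  e^(−rT) = 0.943364
E₀ = V₀·N(d₁) − D·e^(−rT)·N(d₂)
   = 65.1066·0.926123 − 34.2623·0.943364·0.797719 = 34.513002
B₀ = V₀ − E₀ = 65.1066 − 34.513002 = 30.593598
spread = −(1/T)·ln(B₀/D) − r = −(1/2.3993)·ln(30.593598/34.2623) − 0.0243 = 0.02290329
in basis points: 0.02290329 × 10⁴ = 229.0329 bp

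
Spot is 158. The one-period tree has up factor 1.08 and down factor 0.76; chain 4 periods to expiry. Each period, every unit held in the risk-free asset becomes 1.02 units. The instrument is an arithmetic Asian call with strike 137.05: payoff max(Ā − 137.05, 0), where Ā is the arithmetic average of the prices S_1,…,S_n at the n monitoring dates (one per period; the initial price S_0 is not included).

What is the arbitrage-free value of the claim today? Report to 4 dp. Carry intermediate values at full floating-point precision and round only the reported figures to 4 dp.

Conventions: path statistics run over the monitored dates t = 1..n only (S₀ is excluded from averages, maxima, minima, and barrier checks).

With p* = (R−d)/(u−d) = 0.8125, sum probability × payoff across the paths and divide by R^4.
Enumerate all 2^4 = 16 price paths (U = up ×1.08, D = down ×0.76); each path with k up-moves has probability p*^k·(1−p*)^(4−k).
DDDD: Ā=83.3528, payoff=0.0000, prob=0.001236
UDDD: Ā=118.4487, payoff=0.0000, prob=0.005356
DUDD: Ā=105.8087, payoff=0.0000, prob=0.005356
UUDD: Ā=150.3598, payoff=13.3098, prob=0.023209
DDUD: Ā=96.2023, payoff=0.0000, prob=0.005356
UDUD: Ā=136.7086, payoff=0.0000, prob=0.023209
DUUD: Ā=124.0686, payoff=0.0000, prob=0.023209
UUUD: Ā=176.3080, payoff=39.2580, prob=0.100571
DDDU: Ā=88.9015, payoff=0.0000, prob=0.005356
UDDU: Ā=126.3337, payoff=0.0000, prob=0.023209
DUDU: Ā=113.6937, payoff=0.0000, prob=0.023209
UUDU: Ā=161.5647, payoff=24.5147, prob=0.100571
DDUU: Ā=104.0873, payoff=0.0000, prob=0.023209
UDUU: Ā=147.9135, payoff=10.8635, prob=0.100571
DUUU: Ā=135.2735, payoff=0.0000, prob=0.100571
UUUU: Ā=192.2307, payoff=55.1807, prob=0.435806
Price = Σ prob·payoff / R^4 = 31.863221 / 1.082432 = 29.4367

price = 29.4367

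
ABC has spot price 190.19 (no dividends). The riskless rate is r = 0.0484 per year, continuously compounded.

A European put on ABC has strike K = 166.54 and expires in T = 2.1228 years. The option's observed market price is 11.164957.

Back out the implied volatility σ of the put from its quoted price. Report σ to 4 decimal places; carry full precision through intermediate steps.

sigma = 0.2705

At σ = 0.2705 the Black–Scholes value reproduces the quote:
σ√T = 0.2705·√2.1228 = 0.394114
d₁ = (ln(S/K) + (r+σ²/2)T) / (σ√T) = (ln(190.19/166.54) + (0.0484+0.2705²/2)·2.1228) / 0.394114 = (0.132788 + 0.180406) / 0.394114 = 0.794680
d₂ = d₁ − σ√T = 0.794680 − 0.394114 = 0.400566
e^{−rT} = 0.902358
N(−d₁) = 0.213400,  N(−d₂) = 0.344370
V = K·e^{−rT}·N(−d₂) − S·N(−d₁) = 51.751472 − 40.586515 = 11.164957 (matching the quote); vega is positive throughout, so no other σ reproduces this price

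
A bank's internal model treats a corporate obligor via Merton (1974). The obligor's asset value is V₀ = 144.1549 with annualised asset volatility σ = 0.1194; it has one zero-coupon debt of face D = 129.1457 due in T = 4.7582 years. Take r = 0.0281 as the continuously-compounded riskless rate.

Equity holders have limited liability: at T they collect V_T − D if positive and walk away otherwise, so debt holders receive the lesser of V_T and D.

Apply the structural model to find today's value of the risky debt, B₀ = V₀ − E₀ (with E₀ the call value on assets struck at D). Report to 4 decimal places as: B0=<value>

B0=109.8727

Work the structural quantities from V₀ = 144.1549 against face 129.1457:
d₁ = [ln(V₀/D) + (r + σ²/2)T] / (σ√T)
   = [ln(144.1549/129.1457) + (0.0281 + 0.5·0.1194²)·4.7582] / (0.1194·√4.7582)
   = [0.109947 + 0.167623] / 0.260451 = 1.065729
d₂ = d₁ − σ√T = 1.065729 − 0.260451 = 0.805278
N(d₁) = 0.856727,  N(d₂) = 0.789670,  e^(−rT) = 0.874848
E₀ = V₀·N(d₁) − D·e^(−rT)·N(d₂)
   = 144.1549·0.856727 − 129.1457·0.874848·0.789670 = 34.282189
B₀ = V₀ − E₀ = 144.1549 − 34.282189 = 109.872711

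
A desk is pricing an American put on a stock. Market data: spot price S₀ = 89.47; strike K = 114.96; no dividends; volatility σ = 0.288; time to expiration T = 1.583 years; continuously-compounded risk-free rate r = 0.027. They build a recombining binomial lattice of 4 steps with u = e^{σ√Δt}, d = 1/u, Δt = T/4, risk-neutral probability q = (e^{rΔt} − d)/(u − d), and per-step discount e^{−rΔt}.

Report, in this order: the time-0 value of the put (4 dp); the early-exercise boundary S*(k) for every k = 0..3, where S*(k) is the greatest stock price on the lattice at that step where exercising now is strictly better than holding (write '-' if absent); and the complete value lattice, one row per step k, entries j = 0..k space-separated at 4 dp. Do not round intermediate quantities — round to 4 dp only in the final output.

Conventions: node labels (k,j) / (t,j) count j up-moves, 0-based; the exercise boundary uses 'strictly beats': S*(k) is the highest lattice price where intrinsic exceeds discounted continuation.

Δt=0.39575  u=1.19863  d=0.83429  q=0.48431  discount=0.98937
step 4 (expiry): payoffs max(K−S,0) = 71.6148 52.6857 25.4900 0.0000 0.0000
step 3: (k=3,j=0): S=51.9547, K−S=63.0053, hold=61.7834 ⇒ V=63.0053 exercise | (k=3,j=1): S=74.6437, K−S=40.3163, hold=39.0944 ⇒ V=40.3163 exercise | (k=3,j=2): S=107.2412, K−S=7.7188, hold=13.0051 ⇒ V=13.0051 continue | (k=3,j=3): S=154.0742, K−S=0.0000, hold=0.0000 ⇒ V=0.0000 continue  boundary S*=74.6437
step 2: (k=2,j=0): S=62.2743, K−S=52.6857, hold=51.4638 ⇒ V=52.6857 exercise | (k=2,j=1): S=89.4700, K−S=25.4900, hold=26.8012 ⇒ V=26.8012 continue | (k=2,j=2): S=128.5422, K−S=0.0000, hold=6.6353 ⇒ V=6.6353 continue  boundary S*=62.2743
step 1: (k=1,j=0): S=74.6437, K−S=40.3163, hold=39.7227 ⇒ V=40.3163 exercise | (k=1,j=1): S=107.2412, K−S=7.7188, hold=16.8535 ⇒ V=16.8535 continue  boundary S*=74.6437
step 0: (k=0,j=0): S=89.4700, K−S=25.4900, hold=28.6452 ⇒ V=28.6452 continue  boundary S*=-

price = 28.6452
boundary = - 74.6437 62.2743 74.6437
tree:
28.6452
40.3163 16.8535
52.6857 26.8012 6.6353
63.0053 40.3163 13.0051 0.0000
71.6148 52.6857 25.4900 0.0000 0.0000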